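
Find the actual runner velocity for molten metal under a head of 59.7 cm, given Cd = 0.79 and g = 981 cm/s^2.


Formula: v = Cd * sqrt(2 * g * h)  (Torricelli with discharge coefficient)
2*g*h = 2 * 981 * 59.7 = 117131.4 cm^2/s^2
sqrt(117131.4) = 342.24465 cm/s
v = 0.79 * 342.24465 = 270.3733 cm/s

Final answer: 270.3733 cm/s


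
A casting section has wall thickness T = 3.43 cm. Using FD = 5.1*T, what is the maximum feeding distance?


Formula: FD = 5.1 * T  (riser feeding-distance rule)
FD = 5.1 * 3.43 cm = 17.4930 cm

Final answer: 17.4930 cm


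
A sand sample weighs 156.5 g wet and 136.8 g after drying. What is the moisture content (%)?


Formula: MC = (W_wet - W_dry) / W_wet * 100
Water mass = 156.5 - 136.8 = 19.7 g
MC = 19.7 / 156.5 * 100 = 12.5879%


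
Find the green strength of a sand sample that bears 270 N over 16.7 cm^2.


Formula: Compressive Strength = Force / Area
Strength = 270 N / 16.7 cm^2 = 16.1677 N/cm^2


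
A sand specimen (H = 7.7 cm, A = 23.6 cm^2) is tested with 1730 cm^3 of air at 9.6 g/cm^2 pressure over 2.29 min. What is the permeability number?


Formula: Permeability Number P = (V * H) / (p * A * t)
Numerator: V * H = 1730 * 7.7 = 13321.0
Denominator: p * A * t = 9.6 * 23.6 * 2.29 = 518.8224
P = 13321.0 / 518.8224 = 25.6755

Answer: 25.6755


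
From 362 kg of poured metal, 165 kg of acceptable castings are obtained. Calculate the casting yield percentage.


Formula: Casting Yield = (W_good / W_total) * 100
Yield = (165 kg / 362 kg) * 100 = 45.5801%

Final answer: 45.5801%


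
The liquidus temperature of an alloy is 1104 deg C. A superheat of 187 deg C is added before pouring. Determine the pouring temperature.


Formula: T_pour = T_melt + Superheat
T_pour = 1104 + 187 = 1291 deg C

Final answer: 1291 deg C


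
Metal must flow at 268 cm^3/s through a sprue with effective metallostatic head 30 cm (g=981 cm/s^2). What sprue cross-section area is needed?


Formula: v = sqrt(2*g*h), A = Q/v
Velocity: v = sqrt(2 * 981 * 30) = sqrt(58860) = 242.6108 cm/s
Sprue area: A = Q / v = 268 / 242.6108 = 1.1046 cm^2

1.1046 cm^2


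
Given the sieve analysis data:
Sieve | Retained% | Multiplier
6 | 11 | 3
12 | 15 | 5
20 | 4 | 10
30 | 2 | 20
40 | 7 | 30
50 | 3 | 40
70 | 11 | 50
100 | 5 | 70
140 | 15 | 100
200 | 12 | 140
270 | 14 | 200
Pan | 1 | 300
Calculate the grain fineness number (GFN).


Formula: GFN = sum(pct * multiplier) / sum(pct)
sum(pct * multiplier) = 7698
sum(pct) = 100
GFN = 7698 / 100 = 76.98

Answer: 76.98


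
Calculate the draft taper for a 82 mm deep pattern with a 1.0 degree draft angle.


Formula: taper = depth * tan(draft_angle)
tan(1.0 deg) = 0.0174551
taper = 82 mm * 0.0174551 = 1.4313 mm


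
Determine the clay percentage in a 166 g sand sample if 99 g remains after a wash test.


Formula: Clay% = (W_total - W_washed) / W_total * 100
Clay mass = 166 - 99 = 67 g
Clay% = 67 / 166 * 100 = 40.3614%


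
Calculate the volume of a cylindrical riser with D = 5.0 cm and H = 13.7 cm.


Formula: V = pi * (D/2)^2 * H  (cylinder volume)
Radius = D/2 = 5.0/2 = 2.5 cm
V = pi * 2.5^2 * 13.7 = 268.9989 cm^3

Final answer: 268.9989 cm^3


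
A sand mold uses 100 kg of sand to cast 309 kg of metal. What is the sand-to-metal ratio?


Formula: Sand-to-Metal Ratio = W_sand / W_metal
Ratio = 100 kg / 309 kg = 0.3236

0.3236


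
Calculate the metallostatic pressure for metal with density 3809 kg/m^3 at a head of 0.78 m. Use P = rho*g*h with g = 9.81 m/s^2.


Formula: P = rho * g * h
rho * g = 3809 * 9.81 = 37366.29 N/m^3
P = 37366.29 * 0.78 = 29145.7062 Pa

Answer: 29145.7062 Pa


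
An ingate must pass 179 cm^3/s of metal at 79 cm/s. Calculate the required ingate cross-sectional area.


Formula: A_ingate = Q / v  (continuity equation)
A = 179 cm^3/s / 79 cm/s = 2.2658 cm^2

Answer: 2.2658 cm^2


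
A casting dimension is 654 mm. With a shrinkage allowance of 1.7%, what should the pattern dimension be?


Formula: L_pattern = L_casting * (1 + shrinkage_rate/100)
Shrinkage factor = 1 + 1.7/100 = 1.017
L_pattern = 654 mm * 1.017 = 665.1180 mm


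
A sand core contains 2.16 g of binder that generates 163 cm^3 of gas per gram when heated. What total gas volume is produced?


Formula: V_gas = W_binder * gas_evolution_rate
V = 2.16 g * 163 cm^3/g = 352.0800 cm^3

Final answer: 352.0800 cm^3


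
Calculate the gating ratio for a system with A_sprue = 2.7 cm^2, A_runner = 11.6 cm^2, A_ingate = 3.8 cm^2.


Sprue:Runner:Ingate = 1 : 11.6/2.7 : 3.8/2.7 = 1:4.30:1.41

Final answer: 1:4.30:1.41


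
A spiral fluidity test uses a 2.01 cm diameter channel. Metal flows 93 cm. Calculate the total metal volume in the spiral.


Formula: V = pi * (d/2)^2 * L  (cylinder volume)
Radius = 2.01/2 = 1.005 cm
V = pi * 1.005^2 * 93 = 295.0971 cm^3

Answer: 295.0971 cm^3


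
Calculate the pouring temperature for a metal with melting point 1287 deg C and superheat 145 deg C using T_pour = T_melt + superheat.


Formula: T_pour = T_melt + Superheat
T_pour = 1287 + 145 = 1432 deg C

1432 deg C


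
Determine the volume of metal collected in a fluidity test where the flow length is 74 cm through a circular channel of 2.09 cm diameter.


Formula: V = pi * (d/2)^2 * L  (cylinder volume)
Radius = 2.09/2 = 1.045 cm
V = pi * 1.045^2 * 74 = 253.8716 cm^3

Final answer: 253.8716 cm^3


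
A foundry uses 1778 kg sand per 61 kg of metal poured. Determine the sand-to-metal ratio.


Formula: Sand-to-Metal Ratio = W_sand / W_metal
Ratio = 1778 kg / 61 kg = 29.1475


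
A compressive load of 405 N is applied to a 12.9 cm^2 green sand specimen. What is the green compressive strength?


Formula: Compressive Strength = Force / Area
Strength = 405 N / 12.9 cm^2 = 31.3953 N/cm^2


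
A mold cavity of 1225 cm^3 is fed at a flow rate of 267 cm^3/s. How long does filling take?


Formula: t_fill = V_mold / Q_flow
t = 1225 cm^3 / 267 cm^3/s = 4.5880 s


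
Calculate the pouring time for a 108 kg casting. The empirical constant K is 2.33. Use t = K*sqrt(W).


Formula: t = K * sqrt(W)
sqrt(W) = sqrt(108) = 10.39230
t = 2.33 * 10.39230 = 24.2141 s


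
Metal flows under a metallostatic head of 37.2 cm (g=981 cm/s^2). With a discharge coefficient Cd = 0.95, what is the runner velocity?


Formula: v = Cd * sqrt(2 * g * h)  (Torricelli with discharge coefficient)
2*g*h = 2 * 981 * 37.2 = 72986.4 cm^2/s^2
sqrt(72986.4) = 270.15995 cm/s
v = 0.95 * 270.15995 = 256.6520 cm/s


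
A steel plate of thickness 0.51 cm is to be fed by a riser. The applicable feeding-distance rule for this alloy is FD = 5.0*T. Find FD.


Formula: FD = 5.0 * T  (riser feeding-distance rule)
FD = 5.0 * 0.51 cm = 2.5500 cm

2.5500 cm


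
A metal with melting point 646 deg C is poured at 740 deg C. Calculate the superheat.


Formula: Superheat = T_pour - T_melt
Superheat = 740 - 646 = 94 deg C


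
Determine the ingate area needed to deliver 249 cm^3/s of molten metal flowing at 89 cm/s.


Formula: A_ingate = Q / v  (continuity equation)
A = 249 cm^3/s / 89 cm/s = 2.7978 cm^2

Answer: 2.7978 cm^2


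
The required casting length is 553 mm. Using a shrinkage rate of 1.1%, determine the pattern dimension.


Formula: L_pattern = L_casting * (1 + shrinkage_rate/100)
Shrinkage factor = 1 + 1.1/100 = 1.011
L_pattern = 553 mm * 1.011 = 559.0830 mm

559.0830 mm


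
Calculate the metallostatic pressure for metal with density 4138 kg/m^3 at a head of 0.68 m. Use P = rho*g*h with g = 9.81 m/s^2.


Formula: P = rho * g * h
rho * g = 4138 * 9.81 = 40593.78 N/m^3
P = 40593.78 * 0.68 = 27603.7704 Pa

27603.7704 Pa


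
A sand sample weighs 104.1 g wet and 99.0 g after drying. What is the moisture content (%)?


Formula: MC = (W_wet - W_dry) / W_wet * 100
Water mass = 104.1 - 99.0 = 5.1 g
MC = 5.1 / 104.1 * 100 = 4.8991%

Answer: 4.8991%


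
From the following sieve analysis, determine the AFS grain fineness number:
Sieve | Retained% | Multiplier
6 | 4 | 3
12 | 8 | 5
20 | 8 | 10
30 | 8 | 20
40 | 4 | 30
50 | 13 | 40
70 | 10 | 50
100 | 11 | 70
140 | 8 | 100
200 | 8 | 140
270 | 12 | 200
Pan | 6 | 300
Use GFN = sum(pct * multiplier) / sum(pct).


Formula: GFN = sum(pct * multiplier) / sum(pct)
sum(pct * multiplier) = 8322
sum(pct) = 100
GFN = 8322 / 100 = 83.22

Final answer: 83.22


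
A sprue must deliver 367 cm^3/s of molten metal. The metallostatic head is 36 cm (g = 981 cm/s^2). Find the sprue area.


Formula: v = sqrt(2*g*h), A = Q/v
Velocity: v = sqrt(2 * 981 * 36) = sqrt(70632) = 265.7668 cm/s
Sprue area: A = Q / v = 367 / 265.7668 = 1.3809 cm^2


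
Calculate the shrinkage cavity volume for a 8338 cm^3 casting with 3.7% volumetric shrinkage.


Formula: V_shrink = V_casting * shrinkage_pct / 100
V_shrink = 8338 cm^3 * 3.7 / 100 = 308.5060 cm^3

Final answer: 308.5060 cm^3


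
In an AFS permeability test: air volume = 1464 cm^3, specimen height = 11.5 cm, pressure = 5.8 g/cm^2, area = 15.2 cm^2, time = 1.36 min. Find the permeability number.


Formula: Permeability Number P = (V * H) / (p * A * t)
Numerator: V * H = 1464 * 11.5 = 16836.0
Denominator: p * A * t = 5.8 * 15.2 * 1.36 = 119.8976
P = 16836.0 / 119.8976 = 140.4198

Answer: 140.4198


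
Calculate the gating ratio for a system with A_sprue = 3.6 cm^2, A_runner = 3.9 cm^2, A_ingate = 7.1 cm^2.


Sprue:Runner:Ingate = 1 : 3.9/3.6 : 7.1/3.6 = 1:1.08:1.97

Final answer: 1:1.08:1.97


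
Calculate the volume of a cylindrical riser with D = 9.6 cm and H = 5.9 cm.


Formula: V = pi * (D/2)^2 * H  (cylinder volume)
Radius = D/2 = 9.6/2 = 4.8 cm
V = pi * 4.8^2 * 5.9 = 427.0555 cm^3

427.0555 cm^3


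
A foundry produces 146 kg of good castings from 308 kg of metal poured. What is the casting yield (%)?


Formula: Casting Yield = (W_good / W_total) * 100
Yield = (146 kg / 308 kg) * 100 = 47.4026%

Final answer: 47.4026%


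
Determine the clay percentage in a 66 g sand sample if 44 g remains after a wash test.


Formula: Clay% = (W_total - W_washed) / W_total * 100
Clay mass = 66 - 44 = 22 g
Clay% = 22 / 66 * 100 = 33.3333%


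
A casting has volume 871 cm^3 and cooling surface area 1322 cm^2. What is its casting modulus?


Formula: Casting Modulus M = V / A
M = 871 cm^3 / 1322 cm^2 = 0.6589 cm


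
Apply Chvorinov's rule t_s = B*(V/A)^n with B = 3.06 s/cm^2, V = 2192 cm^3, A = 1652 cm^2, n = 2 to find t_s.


Formula: t_s = B * (V/A)^n  (Chvorinov's rule, n=2)
Modulus M = V/A = 2192/1652 = 1.326877 cm
M^2 = 1.326877^2 = 1.760603 cm^2
t_s = 3.06 * 1.760603 = 5.3874 s


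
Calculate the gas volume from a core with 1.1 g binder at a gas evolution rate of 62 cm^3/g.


Formula: V_gas = W_binder * gas_evolution_rate
V = 1.1 g * 62 cm^3/g = 68.2000 cm^3

Final answer: 68.2000 cm^3


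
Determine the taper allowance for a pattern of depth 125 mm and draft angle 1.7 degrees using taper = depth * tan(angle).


Formula: taper = depth * tan(draft_angle)
tan(1.7 deg) = 0.0296793
taper = 125 mm * 0.0296793 = 3.7099 mm

Answer: 3.7099 mm


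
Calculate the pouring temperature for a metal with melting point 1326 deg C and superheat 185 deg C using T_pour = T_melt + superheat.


Formula: T_pour = T_melt + Superheat
T_pour = 1326 + 185 = 1511 deg C

1511 deg C


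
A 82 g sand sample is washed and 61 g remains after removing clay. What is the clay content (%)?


Formula: Clay% = (W_total - W_washed) / W_total * 100
Clay mass = 82 - 61 = 21 g
Clay% = 21 / 82 * 100 = 25.6098%


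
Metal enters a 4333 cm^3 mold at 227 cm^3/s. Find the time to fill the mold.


Formula: t_fill = V_mold / Q_flow
t = 4333 cm^3 / 227 cm^3/s = 19.0881 s

Final answer: 19.0881 s


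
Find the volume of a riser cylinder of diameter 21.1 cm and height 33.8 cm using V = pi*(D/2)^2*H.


Formula: V = pi * (D/2)^2 * H  (cylinder volume)
Radius = D/2 = 21.1/2 = 10.55 cm
V = pi * 10.55^2 * 33.8 = 11818.7485 cm^3

Final answer: 11818.7485 cm^3


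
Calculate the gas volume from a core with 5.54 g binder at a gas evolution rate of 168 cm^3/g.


Formula: V_gas = W_binder * gas_evolution_rate
V = 5.54 g * 168 cm^3/g = 930.7200 cm^3

Answer: 930.7200 cm^3


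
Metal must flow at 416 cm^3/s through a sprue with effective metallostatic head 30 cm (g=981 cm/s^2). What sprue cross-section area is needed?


Formula: v = sqrt(2*g*h), A = Q/v
Velocity: v = sqrt(2 * 981 * 30) = sqrt(58860) = 242.6108 cm/s
Sprue area: A = Q / v = 416 / 242.6108 = 1.7147 cm^2

1.7147 cm^2


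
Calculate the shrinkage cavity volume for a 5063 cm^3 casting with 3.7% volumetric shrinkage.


Formula: V_shrink = V_casting * shrinkage_pct / 100
V_shrink = 5063 cm^3 * 3.7 / 100 = 187.3310 cm^3

187.3310 cm^3


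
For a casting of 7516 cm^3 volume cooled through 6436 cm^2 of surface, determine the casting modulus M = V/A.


Formula: Casting Modulus M = V / A
M = 7516 cm^3 / 6436 cm^2 = 1.1678 cm

1.1678 cm


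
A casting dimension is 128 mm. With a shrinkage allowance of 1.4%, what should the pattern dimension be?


Formula: L_pattern = L_casting * (1 + shrinkage_rate/100)
Shrinkage factor = 1 + 1.4/100 = 1.014
L_pattern = 128 mm * 1.014 = 129.7920 mm

129.7920 mm


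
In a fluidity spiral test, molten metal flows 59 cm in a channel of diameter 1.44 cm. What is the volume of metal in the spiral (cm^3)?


Formula: V = pi * (d/2)^2 * L  (cylinder volume)
Radius = 1.44/2 = 0.72 cm
V = pi * 0.72^2 * 59 = 96.0875 cm^3

Answer: 96.0875 cm^3


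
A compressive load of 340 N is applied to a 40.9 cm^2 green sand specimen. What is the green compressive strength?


Formula: Compressive Strength = Force / Area
Strength = 340 N / 40.9 cm^2 = 8.3130 N/cm^2

8.3130 N/cm^2


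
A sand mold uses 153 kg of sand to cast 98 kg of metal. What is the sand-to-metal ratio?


Formula: Sand-to-Metal Ratio = W_sand / W_metal
Ratio = 153 kg / 98 kg = 1.5612

Final answer: 1.5612


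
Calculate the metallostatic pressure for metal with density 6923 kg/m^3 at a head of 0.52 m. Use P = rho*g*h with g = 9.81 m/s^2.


Formula: P = rho * g * h
rho * g = 6923 * 9.81 = 67914.63 N/m^3
P = 67914.63 * 0.52 = 35315.6076 Pa

Answer: 35315.6076 Pa


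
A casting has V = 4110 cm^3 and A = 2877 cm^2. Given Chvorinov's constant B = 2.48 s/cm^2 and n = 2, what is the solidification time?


Formula: t_s = B * (V/A)^n  (Chvorinov's rule, n=2)
Modulus M = V/A = 4110/2877 = 1.428571 cm
M^2 = 1.428571^2 = 2.040815 cm^2
t_s = 2.48 * 2.040815 = 5.0612 s

Final answer: 5.0612 s


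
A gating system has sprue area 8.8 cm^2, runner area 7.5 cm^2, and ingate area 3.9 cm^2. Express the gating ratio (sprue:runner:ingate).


Sprue:Runner:Ingate = 1 : 7.5/8.8 : 3.9/8.8 = 1:0.85:0.44


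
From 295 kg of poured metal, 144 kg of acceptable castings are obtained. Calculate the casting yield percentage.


Formula: Casting Yield = (W_good / W_total) * 100
Yield = (144 kg / 295 kg) * 100 = 48.8136%


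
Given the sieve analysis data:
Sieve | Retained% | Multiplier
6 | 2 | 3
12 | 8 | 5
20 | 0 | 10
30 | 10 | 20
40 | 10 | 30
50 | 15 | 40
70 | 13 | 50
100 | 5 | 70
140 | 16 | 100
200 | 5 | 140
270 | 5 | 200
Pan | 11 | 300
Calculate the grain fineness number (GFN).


Formula: GFN = sum(pct * multiplier) / sum(pct)
sum(pct * multiplier) = 8746
sum(pct) = 100
GFN = 8746 / 100 = 87.46

Final answer: 87.46


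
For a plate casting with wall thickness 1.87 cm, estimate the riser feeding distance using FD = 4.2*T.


Formula: FD = 4.2 * T  (riser feeding-distance rule)
FD = 4.2 * 1.87 cm = 7.8540 cm

7.8540 cm


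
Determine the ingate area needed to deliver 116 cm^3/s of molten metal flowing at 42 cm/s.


Formula: A_ingate = Q / v  (continuity equation)
A = 116 cm^3/s / 42 cm/s = 2.7619 cm^2

2.7619 cm^2


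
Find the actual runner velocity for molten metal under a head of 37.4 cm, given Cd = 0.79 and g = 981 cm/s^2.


Formula: v = Cd * sqrt(2 * g * h)  (Torricelli with discharge coefficient)
2*g*h = 2 * 981 * 37.4 = 73378.8 cm^2/s^2
sqrt(73378.8) = 270.88522 cm/s
v = 0.79 * 270.88522 = 213.9993 cm/s

Answer: 213.9993 cm/s


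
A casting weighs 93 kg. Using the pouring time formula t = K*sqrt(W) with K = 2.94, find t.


Formula: t = K * sqrt(W)
sqrt(W) = sqrt(93) = 9.64365
t = 2.94 * 9.64365 = 28.3523 s


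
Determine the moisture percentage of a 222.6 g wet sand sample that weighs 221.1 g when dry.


Formula: MC = (W_wet - W_dry) / W_wet * 100
Water mass = 222.6 - 221.1 = 1.5 g
MC = 1.5 / 222.6 * 100 = 0.6739%


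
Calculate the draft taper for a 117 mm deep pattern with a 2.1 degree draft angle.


Formula: taper = depth * tan(draft_angle)
tan(2.1 deg) = 0.0366683
taper = 117 mm * 0.0366683 = 4.2902 mm


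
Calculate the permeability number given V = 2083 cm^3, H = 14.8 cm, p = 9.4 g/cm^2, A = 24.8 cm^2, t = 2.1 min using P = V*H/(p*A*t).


Formula: Permeability Number P = (V * H) / (p * A * t)
Numerator: V * H = 2083 * 14.8 = 30828.4
Denominator: p * A * t = 9.4 * 24.8 * 2.1 = 489.552
P = 30828.4 / 489.552 = 62.9727


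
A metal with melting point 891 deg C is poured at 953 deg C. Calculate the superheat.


Formula: Superheat = T_pour - T_melt
Superheat = 953 - 891 = 62 deg C


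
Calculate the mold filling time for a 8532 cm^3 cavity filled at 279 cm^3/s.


Formula: t_fill = V_mold / Q_flow
t = 8532 cm^3 / 279 cm^3/s = 30.5806 s

Answer: 30.5806 s


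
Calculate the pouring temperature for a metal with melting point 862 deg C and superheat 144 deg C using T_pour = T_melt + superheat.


Formula: T_pour = T_melt + Superheat
T_pour = 862 + 144 = 1006 deg C

Answer: 1006 deg C


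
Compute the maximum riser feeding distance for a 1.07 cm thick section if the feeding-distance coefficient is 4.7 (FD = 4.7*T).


Formula: FD = 4.7 * T  (riser feeding-distance rule)
FD = 4.7 * 1.07 cm = 5.0290 cm


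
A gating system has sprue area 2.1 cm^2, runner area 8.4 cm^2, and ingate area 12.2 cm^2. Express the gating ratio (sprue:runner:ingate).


Sprue:Runner:Ingate = 1 : 8.4/2.1 : 12.2/2.1 = 1:4.00:5.81

Answer: 1:4.00:5.81


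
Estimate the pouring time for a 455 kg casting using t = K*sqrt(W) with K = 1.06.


Formula: t = K * sqrt(W)
sqrt(W) = sqrt(455) = 21.33073
t = 1.06 * 21.33073 = 22.6106 s

Final answer: 22.6106 s


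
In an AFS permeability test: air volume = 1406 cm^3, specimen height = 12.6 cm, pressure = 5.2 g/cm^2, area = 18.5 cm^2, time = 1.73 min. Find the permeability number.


Formula: Permeability Number P = (V * H) / (p * A * t)
Numerator: V * H = 1406 * 12.6 = 17715.6
Denominator: p * A * t = 5.2 * 18.5 * 1.73 = 166.426
P = 17715.6 / 166.426 = 106.4473

Final answer: 106.4473


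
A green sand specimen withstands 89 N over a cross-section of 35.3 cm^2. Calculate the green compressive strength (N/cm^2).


Formula: Compressive Strength = Force / Area
Strength = 89 N / 35.3 cm^2 = 2.5212 N/cm^2


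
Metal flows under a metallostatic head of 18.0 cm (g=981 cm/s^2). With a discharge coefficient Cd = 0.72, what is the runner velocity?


Formula: v = Cd * sqrt(2 * g * h)  (Torricelli with discharge coefficient)
2*g*h = 2 * 981 * 18.0 = 35316.0 cm^2/s^2
sqrt(35316.0) = 187.92552 cm/s
v = 0.72 * 187.92552 = 135.3064 cm/s

135.3064 cm/s


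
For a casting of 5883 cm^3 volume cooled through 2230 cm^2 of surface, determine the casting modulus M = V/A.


Formula: Casting Modulus M = V / A
M = 5883 cm^3 / 2230 cm^2 = 2.6381 cm

Final answer: 2.6381 cm


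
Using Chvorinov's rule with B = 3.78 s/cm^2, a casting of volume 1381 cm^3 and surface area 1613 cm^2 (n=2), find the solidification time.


Formula: t_s = B * (V/A)^n  (Chvorinov's rule, n=2)
Modulus M = V/A = 1381/1613 = 0.856169 cm
M^2 = 0.856169^2 = 0.733025 cm^2
t_s = 3.78 * 0.733025 = 2.7708 s

Final answer: 2.7708 s


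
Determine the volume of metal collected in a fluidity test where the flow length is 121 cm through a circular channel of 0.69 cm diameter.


Formula: V = pi * (d/2)^2 * L  (cylinder volume)
Radius = 0.69/2 = 0.345 cm
V = pi * 0.345^2 * 121 = 45.2453 cm^3


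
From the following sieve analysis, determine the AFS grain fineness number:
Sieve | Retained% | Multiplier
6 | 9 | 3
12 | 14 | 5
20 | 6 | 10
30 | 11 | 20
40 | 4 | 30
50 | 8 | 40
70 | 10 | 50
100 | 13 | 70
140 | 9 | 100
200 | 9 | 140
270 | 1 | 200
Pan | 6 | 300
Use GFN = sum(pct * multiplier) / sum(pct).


Formula: GFN = sum(pct * multiplier) / sum(pct)
sum(pct * multiplier) = 6387
sum(pct) = 100
GFN = 6387 / 100 = 63.87


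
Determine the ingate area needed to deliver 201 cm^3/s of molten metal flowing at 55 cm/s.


Formula: A_ingate = Q / v  (continuity equation)
A = 201 cm^3/s / 55 cm/s = 3.6545 cm^2


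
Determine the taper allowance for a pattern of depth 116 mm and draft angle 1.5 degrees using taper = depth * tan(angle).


Formula: taper = depth * tan(draft_angle)
tan(1.5 deg) = 0.0261859
taper = 116 mm * 0.0261859 = 3.0376 mm


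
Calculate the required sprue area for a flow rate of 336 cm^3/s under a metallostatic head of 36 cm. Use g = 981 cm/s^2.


Formula: v = sqrt(2*g*h), A = Q/v
Velocity: v = sqrt(2 * 981 * 36) = sqrt(70632) = 265.7668 cm/s
Sprue area: A = Q / v = 336 / 265.7668 = 1.2643 cm^2

Final answer: 1.2643 cm^2


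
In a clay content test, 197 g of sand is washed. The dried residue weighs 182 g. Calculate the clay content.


Formula: Clay% = (W_total - W_washed) / W_total * 100
Clay mass = 197 - 182 = 15 g
Clay% = 15 / 197 * 100 = 7.6142%

Final answer: 7.6142%


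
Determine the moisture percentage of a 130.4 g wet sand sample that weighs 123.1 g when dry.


Formula: MC = (W_wet - W_dry) / W_wet * 100
Water mass = 130.4 - 123.1 = 7.3 g
MC = 7.3 / 130.4 * 100 = 5.5982%


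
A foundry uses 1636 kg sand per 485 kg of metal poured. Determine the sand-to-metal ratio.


Formula: Sand-to-Metal Ratio = W_sand / W_metal
Ratio = 1636 kg / 485 kg = 3.3732

Answer: 3.3732


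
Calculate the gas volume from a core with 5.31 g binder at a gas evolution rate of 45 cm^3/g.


Formula: V_gas = W_binder * gas_evolution_rate
V = 5.31 g * 45 cm^3/g = 238.9500 cm^3


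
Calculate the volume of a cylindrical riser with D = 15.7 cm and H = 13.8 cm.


Formula: V = pi * (D/2)^2 * H  (cylinder volume)
Radius = D/2 = 15.7/2 = 7.85 cm
V = pi * 7.85^2 * 13.8 = 2671.5805 cm^3


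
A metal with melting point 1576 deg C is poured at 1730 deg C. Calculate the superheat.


Formula: Superheat = T_pour - T_melt
Superheat = 1730 - 1576 = 154 deg C

154 deg C


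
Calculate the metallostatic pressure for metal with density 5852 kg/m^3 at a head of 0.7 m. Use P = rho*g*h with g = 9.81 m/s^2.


Formula: P = rho * g * h
rho * g = 5852 * 9.81 = 57408.12 N/m^3
P = 57408.12 * 0.7 = 40185.6840 Pa


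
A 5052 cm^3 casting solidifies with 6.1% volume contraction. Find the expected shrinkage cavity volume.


Formula: V_shrink = V_casting * shrinkage_pct / 100
V_shrink = 5052 cm^3 * 6.1 / 100 = 308.1720 cm^3

308.1720 cm^3


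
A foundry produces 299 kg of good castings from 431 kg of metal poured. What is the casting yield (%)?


Formula: Casting Yield = (W_good / W_total) * 100
Yield = (299 kg / 431 kg) * 100 = 69.3735%


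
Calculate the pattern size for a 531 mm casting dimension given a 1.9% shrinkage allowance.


Formula: L_pattern = L_casting * (1 + shrinkage_rate/100)
Shrinkage factor = 1 + 1.9/100 = 1.019
L_pattern = 531 mm * 1.019 = 541.0890 mm

Final answer: 541.0890 mm


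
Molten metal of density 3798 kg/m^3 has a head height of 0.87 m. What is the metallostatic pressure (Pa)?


Formula: P = rho * g * h
rho * g = 3798 * 9.81 = 37258.38 N/m^3
P = 37258.38 * 0.87 = 32414.7906 Pa

Answer: 32414.7906 Pa


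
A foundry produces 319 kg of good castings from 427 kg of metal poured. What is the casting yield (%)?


Formula: Casting Yield = (W_good / W_total) * 100
Yield = (319 kg / 427 kg) * 100 = 74.7073%

74.7073%


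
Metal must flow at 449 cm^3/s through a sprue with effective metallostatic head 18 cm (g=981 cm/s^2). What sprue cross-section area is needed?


Formula: v = sqrt(2*g*h), A = Q/v
Velocity: v = sqrt(2 * 981 * 18) = sqrt(35316) = 187.9255 cm/s
Sprue area: A = Q / v = 449 / 187.9255 = 2.3892 cm^2

Final answer: 2.3892 cm^2


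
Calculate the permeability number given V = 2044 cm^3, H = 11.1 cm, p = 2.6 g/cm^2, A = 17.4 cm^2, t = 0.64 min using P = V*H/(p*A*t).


Formula: Permeability Number P = (V * H) / (p * A * t)
Numerator: V * H = 2044 * 11.1 = 22688.4
Denominator: p * A * t = 2.6 * 17.4 * 0.64 = 28.9536
P = 22688.4 / 28.9536 = 783.6124

Final answer: 783.6124


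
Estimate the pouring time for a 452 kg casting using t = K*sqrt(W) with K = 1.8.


Formula: t = K * sqrt(W)
sqrt(W) = sqrt(452) = 21.26029
t = 1.8 * 21.26029 = 38.2685 s

Final answer: 38.2685 s


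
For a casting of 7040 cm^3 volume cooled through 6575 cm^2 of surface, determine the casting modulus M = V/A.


Formula: Casting Modulus M = V / A
M = 7040 cm^3 / 6575 cm^2 = 1.0707 cm

Final answer: 1.0707 cm


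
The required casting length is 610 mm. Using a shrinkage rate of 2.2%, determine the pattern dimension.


Formula: L_pattern = L_casting * (1 + shrinkage_rate/100)
Shrinkage factor = 1 + 2.2/100 = 1.022
L_pattern = 610 mm * 1.022 = 623.4200 mm

Answer: 623.4200 mm


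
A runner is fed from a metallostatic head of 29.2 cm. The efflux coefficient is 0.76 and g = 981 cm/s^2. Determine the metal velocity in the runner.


Formula: v = Cd * sqrt(2 * g * h)  (Torricelli with discharge coefficient)
2*g*h = 2 * 981 * 29.2 = 57290.4 cm^2/s^2
sqrt(57290.4) = 239.35413 cm/s
v = 0.76 * 239.35413 = 181.9091 cm/s

Answer: 181.9091 cm/s


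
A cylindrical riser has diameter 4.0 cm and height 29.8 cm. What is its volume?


Formula: V = pi * (D/2)^2 * H  (cylinder volume)
Radius = D/2 = 4.0/2 = 2.0 cm
V = pi * 2.0^2 * 29.8 = 374.4778 cm^3

374.4778 cm^3


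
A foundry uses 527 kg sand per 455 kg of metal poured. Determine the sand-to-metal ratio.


Formula: Sand-to-Metal Ratio = W_sand / W_metal
Ratio = 527 kg / 455 kg = 1.1582

Final answer: 1.1582


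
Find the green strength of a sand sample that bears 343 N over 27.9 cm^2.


Formula: Compressive Strength = Force / Area
Strength = 343 N / 27.9 cm^2 = 12.2939 N/cm^2

Answer: 12.2939 N/cm^2


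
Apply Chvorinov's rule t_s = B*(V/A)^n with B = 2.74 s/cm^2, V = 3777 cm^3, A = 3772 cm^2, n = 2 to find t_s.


Formula: t_s = B * (V/A)^n  (Chvorinov's rule, n=2)
Modulus M = V/A = 3777/3772 = 1.001326 cm
M^2 = 1.001326^2 = 1.002654 cm^2
t_s = 2.74 * 1.002654 = 2.7473 s

Answer: 2.7473 s


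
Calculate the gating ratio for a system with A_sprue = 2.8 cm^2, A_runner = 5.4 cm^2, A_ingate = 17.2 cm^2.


Sprue:Runner:Ingate = 1 : 5.4/2.8 : 17.2/2.8 = 1:1.93:6.14

Final answer: 1:1.93:6.14


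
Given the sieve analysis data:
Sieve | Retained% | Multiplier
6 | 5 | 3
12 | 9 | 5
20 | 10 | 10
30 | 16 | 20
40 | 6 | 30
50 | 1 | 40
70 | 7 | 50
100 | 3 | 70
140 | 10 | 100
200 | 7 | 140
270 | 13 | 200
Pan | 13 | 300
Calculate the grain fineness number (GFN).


Formula: GFN = sum(pct * multiplier) / sum(pct)
sum(pct * multiplier) = 9740
sum(pct) = 100
GFN = 9740 / 100 = 97.40

Answer: 97.40


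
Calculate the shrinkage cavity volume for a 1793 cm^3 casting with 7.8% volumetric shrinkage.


Formula: V_shrink = V_casting * shrinkage_pct / 100
V_shrink = 1793 cm^3 * 7.8 / 100 = 139.8540 cm^3

Answer: 139.8540 cm^3


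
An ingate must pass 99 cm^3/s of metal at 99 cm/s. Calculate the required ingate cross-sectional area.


Formula: A_ingate = Q / v  (continuity equation)
A = 99 cm^3/s / 99 cm/s = 1.0000 cm^2

Final answer: 1.0000 cm^2


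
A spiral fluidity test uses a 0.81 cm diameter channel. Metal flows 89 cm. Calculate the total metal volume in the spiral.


Formula: V = pi * (d/2)^2 * L  (cylinder volume)
Radius = 0.81/2 = 0.405 cm
V = pi * 0.405^2 * 89 = 45.8617 cm^3

Final answer: 45.8617 cm^3


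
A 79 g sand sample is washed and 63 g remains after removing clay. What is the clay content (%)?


Formula: Clay% = (W_total - W_washed) / W_total * 100
Clay mass = 79 - 63 = 16 g
Clay% = 16 / 79 * 100 = 20.2532%

Answer: 20.2532%


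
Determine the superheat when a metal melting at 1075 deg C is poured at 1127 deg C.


Formula: Superheat = T_pour - T_melt
Superheat = 1127 - 1075 = 52 deg C


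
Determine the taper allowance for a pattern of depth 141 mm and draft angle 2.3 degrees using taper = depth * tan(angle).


Formula: taper = depth * tan(draft_angle)
tan(2.3 deg) = 0.0401641
taper = 141 mm * 0.0401641 = 5.6631 mm

Answer: 5.6631 mm


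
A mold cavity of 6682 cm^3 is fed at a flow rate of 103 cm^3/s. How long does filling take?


Formula: t_fill = V_mold / Q_flow
t = 6682 cm^3 / 103 cm^3/s = 64.8738 s

64.8738 s


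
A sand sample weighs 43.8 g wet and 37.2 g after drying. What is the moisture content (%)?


Formula: MC = (W_wet - W_dry) / W_wet * 100
Water mass = 43.8 - 37.2 = 6.6 g
MC = 6.6 / 43.8 * 100 = 15.0685%

Final answer: 15.0685%


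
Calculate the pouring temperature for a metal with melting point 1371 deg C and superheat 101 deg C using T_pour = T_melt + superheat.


Formula: T_pour = T_melt + Superheat
T_pour = 1371 + 101 = 1472 deg C

Answer: 1472 deg C


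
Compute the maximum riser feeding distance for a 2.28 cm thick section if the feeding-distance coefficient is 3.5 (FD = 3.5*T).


Formula: FD = 3.5 * T  (riser feeding-distance rule)
FD = 3.5 * 2.28 cm = 7.9800 cm

Final answer: 7.9800 cm


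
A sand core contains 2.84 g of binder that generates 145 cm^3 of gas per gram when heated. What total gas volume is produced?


Formula: V_gas = W_binder * gas_evolution_rate
V = 2.84 g * 145 cm^3/g = 411.8000 cm^3

411.8000 cm^3


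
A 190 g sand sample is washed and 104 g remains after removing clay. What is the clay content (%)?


Formula: Clay% = (W_total - W_washed) / W_total * 100
Clay mass = 190 - 104 = 86 g
Clay% = 86 / 190 * 100 = 45.2632%

Final answer: 45.2632%


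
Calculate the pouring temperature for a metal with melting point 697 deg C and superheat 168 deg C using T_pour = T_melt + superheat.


Formula: T_pour = T_melt + Superheat
T_pour = 697 + 168 = 865 deg C

865 deg C


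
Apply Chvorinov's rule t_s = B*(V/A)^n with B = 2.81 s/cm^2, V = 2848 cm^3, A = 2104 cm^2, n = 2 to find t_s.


Formula: t_s = B * (V/A)^n  (Chvorinov's rule, n=2)
Modulus M = V/A = 2848/2104 = 1.353612 cm
M^2 = 1.353612^2 = 1.832265 cm^2
t_s = 2.81 * 1.832265 = 5.1487 s

Final answer: 5.1487 s


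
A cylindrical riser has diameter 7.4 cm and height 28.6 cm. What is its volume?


Formula: V = pi * (D/2)^2 * H  (cylinder volume)
Radius = D/2 = 7.4/2 = 3.7 cm
V = pi * 3.7^2 * 28.6 = 1230.0403 cm^3

1230.0403 cm^3


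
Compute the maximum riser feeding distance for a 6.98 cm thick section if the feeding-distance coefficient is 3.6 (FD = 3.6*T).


Formula: FD = 3.6 * T  (riser feeding-distance rule)
FD = 3.6 * 6.98 cm = 25.1280 cm

Final answer: 25.1280 cm


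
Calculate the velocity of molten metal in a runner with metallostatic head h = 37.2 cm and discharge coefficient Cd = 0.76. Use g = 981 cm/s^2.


Formula: v = Cd * sqrt(2 * g * h)  (Torricelli with discharge coefficient)
2*g*h = 2 * 981 * 37.2 = 72986.4 cm^2/s^2
sqrt(72986.4) = 270.15995 cm/s
v = 0.76 * 270.15995 = 205.3216 cm/s


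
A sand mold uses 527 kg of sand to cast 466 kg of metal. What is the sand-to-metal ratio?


Formula: Sand-to-Metal Ratio = W_sand / W_metal
Ratio = 527 kg / 466 kg = 1.1309

Answer: 1.1309


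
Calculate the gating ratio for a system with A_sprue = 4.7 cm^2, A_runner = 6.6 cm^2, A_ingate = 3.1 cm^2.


Sprue:Runner:Ingate = 1 : 6.6/4.7 : 3.1/4.7 = 1:1.40:0.66

Final answer: 1:1.40:0.66


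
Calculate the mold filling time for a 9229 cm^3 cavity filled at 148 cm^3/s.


Formula: t_fill = V_mold / Q_flow
t = 9229 cm^3 / 148 cm^3/s = 62.3581 s

62.3581 s


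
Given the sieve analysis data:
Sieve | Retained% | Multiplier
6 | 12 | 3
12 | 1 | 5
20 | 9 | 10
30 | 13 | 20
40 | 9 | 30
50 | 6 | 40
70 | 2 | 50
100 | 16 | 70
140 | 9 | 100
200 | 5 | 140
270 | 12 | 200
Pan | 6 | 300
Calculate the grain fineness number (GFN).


Formula: GFN = sum(pct * multiplier) / sum(pct)
sum(pct * multiplier) = 7921
sum(pct) = 100
GFN = 7921 / 100 = 79.21


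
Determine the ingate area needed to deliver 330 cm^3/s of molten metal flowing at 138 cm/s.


Formula: A_ingate = Q / v  (continuity equation)
A = 330 cm^3/s / 138 cm/s = 2.3913 cm^2

Final answer: 2.3913 cm^2


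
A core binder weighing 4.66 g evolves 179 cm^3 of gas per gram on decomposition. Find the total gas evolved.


Formula: V_gas = W_binder * gas_evolution_rate
V = 4.66 g * 179 cm^3/g = 834.1400 cm^3

Final answer: 834.1400 cm^3


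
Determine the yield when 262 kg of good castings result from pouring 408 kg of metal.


Formula: Casting Yield = (W_good / W_total) * 100
Yield = (262 kg / 408 kg) * 100 = 64.2157%


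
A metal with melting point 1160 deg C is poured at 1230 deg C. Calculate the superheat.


Formula: Superheat = T_pour - T_melt
Superheat = 1230 - 1160 = 70 deg C

Answer: 70 deg C


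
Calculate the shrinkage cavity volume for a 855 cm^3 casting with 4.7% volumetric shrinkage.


Formula: V_shrink = V_casting * shrinkage_pct / 100
V_shrink = 855 cm^3 * 4.7 / 100 = 40.1850 cm^3


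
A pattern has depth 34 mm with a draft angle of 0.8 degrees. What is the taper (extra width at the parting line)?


Formula: taper = depth * tan(draft_angle)
tan(0.8 deg) = 0.0139635
taper = 34 mm * 0.0139635 = 0.4748 mm

0.4748 mm


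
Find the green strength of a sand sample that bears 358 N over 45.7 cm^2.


Formula: Compressive Strength = Force / Area
Strength = 358 N / 45.7 cm^2 = 7.8337 N/cm^2

7.8337 N/cm^2


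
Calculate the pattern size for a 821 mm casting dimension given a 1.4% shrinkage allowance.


Formula: L_pattern = L_casting * (1 + shrinkage_rate/100)
Shrinkage factor = 1 + 1.4/100 = 1.014
L_pattern = 821 mm * 1.014 = 832.4940 mm

Answer: 832.4940 mm


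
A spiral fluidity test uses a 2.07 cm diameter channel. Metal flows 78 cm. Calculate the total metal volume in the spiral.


Formula: V = pi * (d/2)^2 * L  (cylinder volume)
Radius = 2.07/2 = 1.035 cm
V = pi * 1.035^2 * 78 = 262.4975 cm^3

Answer: 262.4975 cm^3


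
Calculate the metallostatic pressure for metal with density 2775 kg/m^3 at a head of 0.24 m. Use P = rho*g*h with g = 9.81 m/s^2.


Formula: P = rho * g * h
rho * g = 2775 * 9.81 = 27222.75 N/m^3
P = 27222.75 * 0.24 = 6533.4600 Pa

Answer: 6533.4600 Pa


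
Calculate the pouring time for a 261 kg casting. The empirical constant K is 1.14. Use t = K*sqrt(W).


Formula: t = K * sqrt(W)
sqrt(W) = sqrt(261) = 16.15549
t = 1.14 * 16.15549 = 18.4173 s

18.4173 s


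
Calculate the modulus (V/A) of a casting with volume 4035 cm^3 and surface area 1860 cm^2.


Formula: Casting Modulus M = V / A
M = 4035 cm^3 / 1860 cm^2 = 2.1694 cm

2.1694 cm


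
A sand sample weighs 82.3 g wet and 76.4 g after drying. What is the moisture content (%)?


Formula: MC = (W_wet - W_dry) / W_wet * 100
Water mass = 82.3 - 76.4 = 5.9 g
MC = 5.9 / 82.3 * 100 = 7.1689%


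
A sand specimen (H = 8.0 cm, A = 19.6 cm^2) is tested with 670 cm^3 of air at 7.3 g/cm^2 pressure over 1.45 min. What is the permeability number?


Formula: Permeability Number P = (V * H) / (p * A * t)
Numerator: V * H = 670 * 8.0 = 5360.0
Denominator: p * A * t = 7.3 * 19.6 * 1.45 = 207.466
P = 5360.0 / 207.466 = 25.8356

Answer: 25.8356


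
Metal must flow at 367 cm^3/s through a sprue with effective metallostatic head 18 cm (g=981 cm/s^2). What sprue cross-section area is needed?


Formula: v = sqrt(2*g*h), A = Q/v
Velocity: v = sqrt(2 * 981 * 18) = sqrt(35316) = 187.9255 cm/s
Sprue area: A = Q / v = 367 / 187.9255 = 1.9529 cm^2

Answer: 1.9529 cm^2


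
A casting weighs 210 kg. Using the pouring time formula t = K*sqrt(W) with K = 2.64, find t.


Formula: t = K * sqrt(W)
sqrt(W) = sqrt(210) = 14.49138
t = 2.64 * 14.49138 = 38.2572 s

Answer: 38.2572 s


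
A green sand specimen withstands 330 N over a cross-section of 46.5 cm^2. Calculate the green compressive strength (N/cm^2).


Formula: Compressive Strength = Force / Area
Strength = 330 N / 46.5 cm^2 = 7.0968 N/cm^2

Answer: 7.0968 N/cm^2


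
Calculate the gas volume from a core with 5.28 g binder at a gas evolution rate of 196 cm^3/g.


Formula: V_gas = W_binder * gas_evolution_rate
V = 5.28 g * 196 cm^3/g = 1034.8800 cm^3


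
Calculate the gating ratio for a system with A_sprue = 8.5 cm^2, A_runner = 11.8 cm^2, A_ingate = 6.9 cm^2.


Sprue:Runner:Ingate = 1 : 11.8/8.5 : 6.9/8.5 = 1:1.39:0.81

1:1.39:0.81


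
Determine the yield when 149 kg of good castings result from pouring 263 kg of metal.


Formula: Casting Yield = (W_good / W_total) * 100
Yield = (149 kg / 263 kg) * 100 = 56.6540%

Answer: 56.6540%


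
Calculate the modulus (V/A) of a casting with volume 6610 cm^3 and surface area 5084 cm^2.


Formula: Casting Modulus M = V / A
M = 6610 cm^3 / 5084 cm^2 = 1.3002 cm

Final answer: 1.3002 cm


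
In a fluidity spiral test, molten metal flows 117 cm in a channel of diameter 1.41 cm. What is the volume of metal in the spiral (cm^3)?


Formula: V = pi * (d/2)^2 * L  (cylinder volume)
Radius = 1.41/2 = 0.705 cm
V = pi * 0.705^2 * 117 = 182.6897 cm^3

Answer: 182.6897 cm^3


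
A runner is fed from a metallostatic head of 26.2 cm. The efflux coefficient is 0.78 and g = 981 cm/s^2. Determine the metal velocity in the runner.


Formula: v = Cd * sqrt(2 * g * h)  (Torricelli with discharge coefficient)
2*g*h = 2 * 981 * 26.2 = 51404.4 cm^2/s^2
sqrt(51404.4) = 226.72538 cm/s
v = 0.78 * 226.72538 = 176.8458 cm/s

Answer: 176.8458 cm/s


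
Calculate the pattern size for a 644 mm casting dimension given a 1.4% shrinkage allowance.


Formula: L_pattern = L_casting * (1 + shrinkage_rate/100)
Shrinkage factor = 1 + 1.4/100 = 1.014
L_pattern = 644 mm * 1.014 = 653.0160 mm

653.0160 mm


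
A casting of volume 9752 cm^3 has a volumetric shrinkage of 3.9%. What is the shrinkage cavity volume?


Formula: V_shrink = V_casting * shrinkage_pct / 100
V_shrink = 9752 cm^3 * 3.9 / 100 = 380.3280 cm^3

Answer: 380.3280 cm^3


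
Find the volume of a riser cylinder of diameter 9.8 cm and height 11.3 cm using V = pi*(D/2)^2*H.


Formula: V = pi * (D/2)^2 * H  (cylinder volume)
Radius = D/2 = 9.8/2 = 4.9 cm
V = pi * 4.9^2 * 11.3 = 852.3549 cm^3


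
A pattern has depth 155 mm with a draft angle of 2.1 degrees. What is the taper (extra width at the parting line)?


Formula: taper = depth * tan(draft_angle)
tan(2.1 deg) = 0.0366683
taper = 155 mm * 0.0366683 = 5.6836 mm

Answer: 5.6836 mm


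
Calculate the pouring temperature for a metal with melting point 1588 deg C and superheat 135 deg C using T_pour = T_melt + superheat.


Formula: T_pour = T_melt + Superheat
T_pour = 1588 + 135 = 1723 deg C

Final answer: 1723 deg C


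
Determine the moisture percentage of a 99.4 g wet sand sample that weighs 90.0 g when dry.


Formula: MC = (W_wet - W_dry) / W_wet * 100
Water mass = 99.4 - 90.0 = 9.4 g
MC = 9.4 / 99.4 * 100 = 9.4567%

9.4567%


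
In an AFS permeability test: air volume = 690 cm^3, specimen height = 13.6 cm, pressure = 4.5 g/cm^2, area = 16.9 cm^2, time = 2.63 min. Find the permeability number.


Formula: Permeability Number P = (V * H) / (p * A * t)
Numerator: V * H = 690 * 13.6 = 9384.0
Denominator: p * A * t = 4.5 * 16.9 * 2.63 = 200.0115
P = 9384.0 / 200.0115 = 46.9173

Answer: 46.9173


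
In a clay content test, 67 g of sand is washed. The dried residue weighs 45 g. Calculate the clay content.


Formula: Clay% = (W_total - W_washed) / W_total * 100
Clay mass = 67 - 45 = 22 g
Clay% = 22 / 67 * 100 = 32.8358%

32.8358%
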